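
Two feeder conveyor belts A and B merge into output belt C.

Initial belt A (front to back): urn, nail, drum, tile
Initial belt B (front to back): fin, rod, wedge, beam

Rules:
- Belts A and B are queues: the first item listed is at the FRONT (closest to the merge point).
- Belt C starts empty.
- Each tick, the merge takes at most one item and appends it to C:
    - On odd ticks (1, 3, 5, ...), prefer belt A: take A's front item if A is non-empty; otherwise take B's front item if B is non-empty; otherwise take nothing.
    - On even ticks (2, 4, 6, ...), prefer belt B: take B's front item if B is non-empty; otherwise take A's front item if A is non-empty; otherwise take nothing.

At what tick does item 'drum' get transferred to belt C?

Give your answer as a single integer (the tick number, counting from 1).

Tick 1: prefer A, take urn from A; A=[nail,drum,tile] B=[fin,rod,wedge,beam] C=[urn]
Tick 2: prefer B, take fin from B; A=[nail,drum,tile] B=[rod,wedge,beam] C=[urn,fin]
Tick 3: prefer A, take nail from A; A=[drum,tile] B=[rod,wedge,beam] C=[urn,fin,nail]
Tick 4: prefer B, take rod from B; A=[drum,tile] B=[wedge,beam] C=[urn,fin,nail,rod]
Tick 5: prefer A, take drum from A; A=[tile] B=[wedge,beam] C=[urn,fin,nail,rod,drum]

Answer: 5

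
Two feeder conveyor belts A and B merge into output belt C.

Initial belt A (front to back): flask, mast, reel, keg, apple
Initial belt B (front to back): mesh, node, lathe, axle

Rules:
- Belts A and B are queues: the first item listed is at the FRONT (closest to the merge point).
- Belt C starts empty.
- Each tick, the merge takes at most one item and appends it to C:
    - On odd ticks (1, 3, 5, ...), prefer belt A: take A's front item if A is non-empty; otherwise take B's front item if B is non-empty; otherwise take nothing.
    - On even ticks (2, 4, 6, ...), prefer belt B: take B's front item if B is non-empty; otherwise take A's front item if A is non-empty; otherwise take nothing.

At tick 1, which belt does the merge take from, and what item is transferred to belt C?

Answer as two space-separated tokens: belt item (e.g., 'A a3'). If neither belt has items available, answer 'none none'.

Tick 1: prefer A, take flask from A; A=[mast,reel,keg,apple] B=[mesh,node,lathe,axle] C=[flask]

Answer: A flask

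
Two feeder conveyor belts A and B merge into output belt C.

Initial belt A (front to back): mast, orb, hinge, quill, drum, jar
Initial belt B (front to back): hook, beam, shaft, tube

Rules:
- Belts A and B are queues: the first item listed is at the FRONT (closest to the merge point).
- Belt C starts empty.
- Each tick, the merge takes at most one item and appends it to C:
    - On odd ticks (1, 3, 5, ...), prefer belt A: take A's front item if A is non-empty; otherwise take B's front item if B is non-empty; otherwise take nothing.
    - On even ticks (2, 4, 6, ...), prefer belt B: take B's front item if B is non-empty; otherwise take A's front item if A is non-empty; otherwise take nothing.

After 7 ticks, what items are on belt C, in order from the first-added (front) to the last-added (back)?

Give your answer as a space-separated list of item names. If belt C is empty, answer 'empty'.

Tick 1: prefer A, take mast from A; A=[orb,hinge,quill,drum,jar] B=[hook,beam,shaft,tube] C=[mast]
Tick 2: prefer B, take hook from B; A=[orb,hinge,quill,drum,jar] B=[beam,shaft,tube] C=[mast,hook]
Tick 3: prefer A, take orb from A; A=[hinge,quill,drum,jar] B=[beam,shaft,tube] C=[mast,hook,orb]
Tick 4: prefer B, take beam from B; A=[hinge,quill,drum,jar] B=[shaft,tube] C=[mast,hook,orb,beam]
Tick 5: prefer A, take hinge from A; A=[quill,drum,jar] B=[shaft,tube] C=[mast,hook,orb,beam,hinge]
Tick 6: prefer B, take shaft from B; A=[quill,drum,jar] B=[tube] C=[mast,hook,orb,beam,hinge,shaft]
Tick 7: prefer A, take quill from A; A=[drum,jar] B=[tube] C=[mast,hook,orb,beam,hinge,shaft,quill]

Answer: mast hook orb beam hinge shaft quill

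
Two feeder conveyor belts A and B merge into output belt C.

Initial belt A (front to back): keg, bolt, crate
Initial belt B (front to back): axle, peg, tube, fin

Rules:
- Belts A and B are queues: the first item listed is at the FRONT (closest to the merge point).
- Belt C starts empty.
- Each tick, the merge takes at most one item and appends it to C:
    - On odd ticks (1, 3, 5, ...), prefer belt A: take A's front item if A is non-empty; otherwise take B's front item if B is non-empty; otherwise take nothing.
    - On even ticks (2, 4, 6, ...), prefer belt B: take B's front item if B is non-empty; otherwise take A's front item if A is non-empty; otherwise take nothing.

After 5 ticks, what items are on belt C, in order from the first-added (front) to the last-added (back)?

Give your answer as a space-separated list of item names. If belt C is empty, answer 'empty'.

Answer: keg axle bolt peg crate

Derivation:
Tick 1: prefer A, take keg from A; A=[bolt,crate] B=[axle,peg,tube,fin] C=[keg]
Tick 2: prefer B, take axle from B; A=[bolt,crate] B=[peg,tube,fin] C=[keg,axle]
Tick 3: prefer A, take bolt from A; A=[crate] B=[peg,tube,fin] C=[keg,axle,bolt]
Tick 4: prefer B, take peg from B; A=[crate] B=[tube,fin] C=[keg,axle,bolt,peg]
Tick 5: prefer A, take crate from A; A=[-] B=[tube,fin] C=[keg,axle,bolt,peg,crate]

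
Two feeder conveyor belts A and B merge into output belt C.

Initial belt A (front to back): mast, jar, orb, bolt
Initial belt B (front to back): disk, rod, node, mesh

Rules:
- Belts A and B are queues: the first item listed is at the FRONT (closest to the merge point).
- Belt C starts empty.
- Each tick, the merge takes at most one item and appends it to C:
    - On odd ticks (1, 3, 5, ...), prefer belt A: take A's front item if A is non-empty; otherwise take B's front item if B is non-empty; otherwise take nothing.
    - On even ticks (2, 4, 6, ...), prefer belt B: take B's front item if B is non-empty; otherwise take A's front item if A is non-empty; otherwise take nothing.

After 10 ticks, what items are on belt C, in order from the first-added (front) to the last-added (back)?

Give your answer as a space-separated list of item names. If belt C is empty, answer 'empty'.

Tick 1: prefer A, take mast from A; A=[jar,orb,bolt] B=[disk,rod,node,mesh] C=[mast]
Tick 2: prefer B, take disk from B; A=[jar,orb,bolt] B=[rod,node,mesh] C=[mast,disk]
Tick 3: prefer A, take jar from A; A=[orb,bolt] B=[rod,node,mesh] C=[mast,disk,jar]
Tick 4: prefer B, take rod from B; A=[orb,bolt] B=[node,mesh] C=[mast,disk,jar,rod]
Tick 5: prefer A, take orb from A; A=[bolt] B=[node,mesh] C=[mast,disk,jar,rod,orb]
Tick 6: prefer B, take node from B; A=[bolt] B=[mesh] C=[mast,disk,jar,rod,orb,node]
Tick 7: prefer A, take bolt from A; A=[-] B=[mesh] C=[mast,disk,jar,rod,orb,node,bolt]
Tick 8: prefer B, take mesh from B; A=[-] B=[-] C=[mast,disk,jar,rod,orb,node,bolt,mesh]
Tick 9: prefer A, both empty, nothing taken; A=[-] B=[-] C=[mast,disk,jar,rod,orb,node,bolt,mesh]
Tick 10: prefer B, both empty, nothing taken; A=[-] B=[-] C=[mast,disk,jar,rod,orb,node,bolt,mesh]

Answer: mast disk jar rod orb node bolt mesh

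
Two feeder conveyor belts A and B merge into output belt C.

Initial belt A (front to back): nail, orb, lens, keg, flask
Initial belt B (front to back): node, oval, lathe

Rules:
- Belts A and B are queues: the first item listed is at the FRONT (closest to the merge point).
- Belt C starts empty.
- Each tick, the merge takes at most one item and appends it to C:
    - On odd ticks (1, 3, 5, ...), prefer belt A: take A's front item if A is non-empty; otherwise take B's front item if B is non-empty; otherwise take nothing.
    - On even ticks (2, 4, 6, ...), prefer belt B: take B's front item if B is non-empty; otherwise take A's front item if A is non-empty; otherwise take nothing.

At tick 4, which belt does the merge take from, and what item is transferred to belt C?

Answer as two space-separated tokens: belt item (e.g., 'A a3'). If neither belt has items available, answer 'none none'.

Answer: B oval

Derivation:
Tick 1: prefer A, take nail from A; A=[orb,lens,keg,flask] B=[node,oval,lathe] C=[nail]
Tick 2: prefer B, take node from B; A=[orb,lens,keg,flask] B=[oval,lathe] C=[nail,node]
Tick 3: prefer A, take orb from A; A=[lens,keg,flask] B=[oval,lathe] C=[nail,node,orb]
Tick 4: prefer B, take oval from B; A=[lens,keg,flask] B=[lathe] C=[nail,node,orb,oval]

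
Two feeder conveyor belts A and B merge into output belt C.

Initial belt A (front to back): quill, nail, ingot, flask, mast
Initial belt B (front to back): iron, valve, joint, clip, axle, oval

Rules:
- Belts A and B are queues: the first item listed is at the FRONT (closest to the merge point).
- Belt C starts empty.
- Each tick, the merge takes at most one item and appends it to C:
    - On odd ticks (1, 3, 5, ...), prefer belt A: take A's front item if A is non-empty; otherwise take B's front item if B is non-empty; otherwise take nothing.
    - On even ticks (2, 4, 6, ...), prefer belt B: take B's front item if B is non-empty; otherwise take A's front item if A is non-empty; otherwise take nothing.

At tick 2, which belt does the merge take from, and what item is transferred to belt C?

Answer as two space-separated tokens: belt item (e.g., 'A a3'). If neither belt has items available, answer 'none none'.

Answer: B iron

Derivation:
Tick 1: prefer A, take quill from A; A=[nail,ingot,flask,mast] B=[iron,valve,joint,clip,axle,oval] C=[quill]
Tick 2: prefer B, take iron from B; A=[nail,ingot,flask,mast] B=[valve,joint,clip,axle,oval] C=[quill,iron]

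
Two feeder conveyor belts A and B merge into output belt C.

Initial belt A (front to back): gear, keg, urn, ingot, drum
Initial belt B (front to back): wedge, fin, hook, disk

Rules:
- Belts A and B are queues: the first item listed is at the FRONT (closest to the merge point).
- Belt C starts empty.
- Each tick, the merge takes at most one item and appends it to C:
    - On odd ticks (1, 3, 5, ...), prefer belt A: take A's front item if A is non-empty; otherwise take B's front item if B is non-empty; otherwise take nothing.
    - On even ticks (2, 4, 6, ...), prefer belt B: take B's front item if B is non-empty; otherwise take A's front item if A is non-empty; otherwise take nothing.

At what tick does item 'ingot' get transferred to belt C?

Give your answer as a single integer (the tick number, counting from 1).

Answer: 7

Derivation:
Tick 1: prefer A, take gear from A; A=[keg,urn,ingot,drum] B=[wedge,fin,hook,disk] C=[gear]
Tick 2: prefer B, take wedge from B; A=[keg,urn,ingot,drum] B=[fin,hook,disk] C=[gear,wedge]
Tick 3: prefer A, take keg from A; A=[urn,ingot,drum] B=[fin,hook,disk] C=[gear,wedge,keg]
Tick 4: prefer B, take fin from B; A=[urn,ingot,drum] B=[hook,disk] C=[gear,wedge,keg,fin]
Tick 5: prefer A, take urn from A; A=[ingot,drum] B=[hook,disk] C=[gear,wedge,keg,fin,urn]
Tick 6: prefer B, take hook from B; A=[ingot,drum] B=[disk] C=[gear,wedge,keg,fin,urn,hook]
Tick 7: prefer A, take ingot from A; A=[drum] B=[disk] C=[gear,wedge,keg,fin,urn,hook,ingot]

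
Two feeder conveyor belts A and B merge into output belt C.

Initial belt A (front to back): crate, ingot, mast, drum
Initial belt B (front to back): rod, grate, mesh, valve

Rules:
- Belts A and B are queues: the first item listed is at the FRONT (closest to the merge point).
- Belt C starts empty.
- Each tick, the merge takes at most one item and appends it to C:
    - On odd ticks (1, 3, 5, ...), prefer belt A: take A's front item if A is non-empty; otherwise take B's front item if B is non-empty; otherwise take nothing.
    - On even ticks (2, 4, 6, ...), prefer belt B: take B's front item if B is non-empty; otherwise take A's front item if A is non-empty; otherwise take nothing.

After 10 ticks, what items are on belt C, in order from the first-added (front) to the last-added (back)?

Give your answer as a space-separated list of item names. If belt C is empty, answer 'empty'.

Answer: crate rod ingot grate mast mesh drum valve

Derivation:
Tick 1: prefer A, take crate from A; A=[ingot,mast,drum] B=[rod,grate,mesh,valve] C=[crate]
Tick 2: prefer B, take rod from B; A=[ingot,mast,drum] B=[grate,mesh,valve] C=[crate,rod]
Tick 3: prefer A, take ingot from A; A=[mast,drum] B=[grate,mesh,valve] C=[crate,rod,ingot]
Tick 4: prefer B, take grate from B; A=[mast,drum] B=[mesh,valve] C=[crate,rod,ingot,grate]
Tick 5: prefer A, take mast from A; A=[drum] B=[mesh,valve] C=[crate,rod,ingot,grate,mast]
Tick 6: prefer B, take mesh from B; A=[drum] B=[valve] C=[crate,rod,ingot,grate,mast,mesh]
Tick 7: prefer A, take drum from A; A=[-] B=[valve] C=[crate,rod,ingot,grate,mast,mesh,drum]
Tick 8: prefer B, take valve from B; A=[-] B=[-] C=[crate,rod,ingot,grate,mast,mesh,drum,valve]
Tick 9: prefer A, both empty, nothing taken; A=[-] B=[-] C=[crate,rod,ingot,grate,mast,mesh,drum,valve]
Tick 10: prefer B, both empty, nothing taken; A=[-] B=[-] C=[crate,rod,ingot,grate,mast,mesh,drum,valve]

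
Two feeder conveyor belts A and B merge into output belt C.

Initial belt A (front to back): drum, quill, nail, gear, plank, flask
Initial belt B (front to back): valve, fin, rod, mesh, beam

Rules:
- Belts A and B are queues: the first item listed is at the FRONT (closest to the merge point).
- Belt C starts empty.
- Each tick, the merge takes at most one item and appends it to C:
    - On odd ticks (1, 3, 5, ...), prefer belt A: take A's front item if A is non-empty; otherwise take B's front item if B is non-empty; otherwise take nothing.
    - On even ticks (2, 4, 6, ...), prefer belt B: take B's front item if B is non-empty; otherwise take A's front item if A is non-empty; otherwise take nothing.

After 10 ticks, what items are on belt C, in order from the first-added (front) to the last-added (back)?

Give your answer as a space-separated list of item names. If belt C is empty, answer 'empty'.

Tick 1: prefer A, take drum from A; A=[quill,nail,gear,plank,flask] B=[valve,fin,rod,mesh,beam] C=[drum]
Tick 2: prefer B, take valve from B; A=[quill,nail,gear,plank,flask] B=[fin,rod,mesh,beam] C=[drum,valve]
Tick 3: prefer A, take quill from A; A=[nail,gear,plank,flask] B=[fin,rod,mesh,beam] C=[drum,valve,quill]
Tick 4: prefer B, take fin from B; A=[nail,gear,plank,flask] B=[rod,mesh,beam] C=[drum,valve,quill,fin]
Tick 5: prefer A, take nail from A; A=[gear,plank,flask] B=[rod,mesh,beam] C=[drum,valve,quill,fin,nail]
Tick 6: prefer B, take rod from B; A=[gear,plank,flask] B=[mesh,beam] C=[drum,valve,quill,fin,nail,rod]
Tick 7: prefer A, take gear from A; A=[plank,flask] B=[mesh,beam] C=[drum,valve,quill,fin,nail,rod,gear]
Tick 8: prefer B, take mesh from B; A=[plank,flask] B=[beam] C=[drum,valve,quill,fin,nail,rod,gear,mesh]
Tick 9: prefer A, take plank from A; A=[flask] B=[beam] C=[drum,valve,quill,fin,nail,rod,gear,mesh,plank]
Tick 10: prefer B, take beam from B; A=[flask] B=[-] C=[drum,valve,quill,fin,nail,rod,gear,mesh,plank,beam]

Answer: drum valve quill fin nail rod gear mesh plank beam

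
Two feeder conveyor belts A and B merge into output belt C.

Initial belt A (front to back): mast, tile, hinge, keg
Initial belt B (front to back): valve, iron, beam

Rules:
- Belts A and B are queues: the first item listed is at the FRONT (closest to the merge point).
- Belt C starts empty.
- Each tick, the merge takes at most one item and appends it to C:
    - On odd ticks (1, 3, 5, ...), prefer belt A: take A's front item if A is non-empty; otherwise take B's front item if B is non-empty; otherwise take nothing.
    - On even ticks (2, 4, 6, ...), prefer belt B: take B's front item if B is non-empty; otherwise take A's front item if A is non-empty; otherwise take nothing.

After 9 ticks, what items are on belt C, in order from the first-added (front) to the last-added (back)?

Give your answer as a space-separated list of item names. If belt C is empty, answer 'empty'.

Tick 1: prefer A, take mast from A; A=[tile,hinge,keg] B=[valve,iron,beam] C=[mast]
Tick 2: prefer B, take valve from B; A=[tile,hinge,keg] B=[iron,beam] C=[mast,valve]
Tick 3: prefer A, take tile from A; A=[hinge,keg] B=[iron,beam] C=[mast,valve,tile]
Tick 4: prefer B, take iron from B; A=[hinge,keg] B=[beam] C=[mast,valve,tile,iron]
Tick 5: prefer A, take hinge from A; A=[keg] B=[beam] C=[mast,valve,tile,iron,hinge]
Tick 6: prefer B, take beam from B; A=[keg] B=[-] C=[mast,valve,tile,iron,hinge,beam]
Tick 7: prefer A, take keg from A; A=[-] B=[-] C=[mast,valve,tile,iron,hinge,beam,keg]
Tick 8: prefer B, both empty, nothing taken; A=[-] B=[-] C=[mast,valve,tile,iron,hinge,beam,keg]
Tick 9: prefer A, both empty, nothing taken; A=[-] B=[-] C=[mast,valve,tile,iron,hinge,beam,keg]

Answer: mast valve tile iron hinge beam keg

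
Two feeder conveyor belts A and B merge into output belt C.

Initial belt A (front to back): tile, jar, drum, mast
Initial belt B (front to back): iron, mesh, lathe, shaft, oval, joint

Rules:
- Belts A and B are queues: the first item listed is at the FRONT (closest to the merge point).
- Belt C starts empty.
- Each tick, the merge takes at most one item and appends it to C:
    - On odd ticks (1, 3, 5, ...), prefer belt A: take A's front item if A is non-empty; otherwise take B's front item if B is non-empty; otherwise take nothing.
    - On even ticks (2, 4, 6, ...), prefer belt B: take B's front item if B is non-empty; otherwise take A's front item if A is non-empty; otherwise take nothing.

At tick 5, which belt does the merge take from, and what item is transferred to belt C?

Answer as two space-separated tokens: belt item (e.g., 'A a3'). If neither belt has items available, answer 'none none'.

Answer: A drum

Derivation:
Tick 1: prefer A, take tile from A; A=[jar,drum,mast] B=[iron,mesh,lathe,shaft,oval,joint] C=[tile]
Tick 2: prefer B, take iron from B; A=[jar,drum,mast] B=[mesh,lathe,shaft,oval,joint] C=[tile,iron]
Tick 3: prefer A, take jar from A; A=[drum,mast] B=[mesh,lathe,shaft,oval,joint] C=[tile,iron,jar]
Tick 4: prefer B, take mesh from B; A=[drum,mast] B=[lathe,shaft,oval,joint] C=[tile,iron,jar,mesh]
Tick 5: prefer A, take drum from A; A=[mast] B=[lathe,shaft,oval,joint] C=[tile,iron,jar,mesh,drum]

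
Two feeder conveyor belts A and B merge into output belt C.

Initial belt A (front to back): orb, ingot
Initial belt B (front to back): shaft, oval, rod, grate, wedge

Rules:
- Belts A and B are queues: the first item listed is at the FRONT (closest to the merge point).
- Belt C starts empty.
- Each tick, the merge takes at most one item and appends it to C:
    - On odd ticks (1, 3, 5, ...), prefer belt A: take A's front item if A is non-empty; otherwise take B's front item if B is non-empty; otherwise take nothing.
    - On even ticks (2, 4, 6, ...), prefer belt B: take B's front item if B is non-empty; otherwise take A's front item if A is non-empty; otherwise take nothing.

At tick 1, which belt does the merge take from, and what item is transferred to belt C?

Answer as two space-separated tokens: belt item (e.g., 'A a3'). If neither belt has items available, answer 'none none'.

Tick 1: prefer A, take orb from A; A=[ingot] B=[shaft,oval,rod,grate,wedge] C=[orb]

Answer: A orb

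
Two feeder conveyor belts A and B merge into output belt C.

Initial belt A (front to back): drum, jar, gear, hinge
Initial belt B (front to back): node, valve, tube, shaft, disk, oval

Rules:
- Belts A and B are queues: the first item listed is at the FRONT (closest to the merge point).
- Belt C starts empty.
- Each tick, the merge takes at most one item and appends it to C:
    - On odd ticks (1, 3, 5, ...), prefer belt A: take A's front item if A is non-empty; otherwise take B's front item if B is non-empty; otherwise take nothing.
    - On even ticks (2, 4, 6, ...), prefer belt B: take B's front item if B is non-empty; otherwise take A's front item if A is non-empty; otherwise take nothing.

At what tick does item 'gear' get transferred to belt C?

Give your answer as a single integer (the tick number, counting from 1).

Tick 1: prefer A, take drum from A; A=[jar,gear,hinge] B=[node,valve,tube,shaft,disk,oval] C=[drum]
Tick 2: prefer B, take node from B; A=[jar,gear,hinge] B=[valve,tube,shaft,disk,oval] C=[drum,node]
Tick 3: prefer A, take jar from A; A=[gear,hinge] B=[valve,tube,shaft,disk,oval] C=[drum,node,jar]
Tick 4: prefer B, take valve from B; A=[gear,hinge] B=[tube,shaft,disk,oval] C=[drum,node,jar,valve]
Tick 5: prefer A, take gear from A; A=[hinge] B=[tube,shaft,disk,oval] C=[drum,node,jar,valve,gear]

Answer: 5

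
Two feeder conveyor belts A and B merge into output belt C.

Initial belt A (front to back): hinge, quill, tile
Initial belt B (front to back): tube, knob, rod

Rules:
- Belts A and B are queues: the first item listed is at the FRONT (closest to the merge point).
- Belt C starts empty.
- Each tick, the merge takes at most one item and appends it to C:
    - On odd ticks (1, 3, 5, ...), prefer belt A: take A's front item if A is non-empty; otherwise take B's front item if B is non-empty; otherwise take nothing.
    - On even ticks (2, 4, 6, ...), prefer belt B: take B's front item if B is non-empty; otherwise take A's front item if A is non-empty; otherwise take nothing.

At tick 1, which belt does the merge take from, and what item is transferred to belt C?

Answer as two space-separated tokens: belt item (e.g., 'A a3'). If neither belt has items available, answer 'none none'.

Tick 1: prefer A, take hinge from A; A=[quill,tile] B=[tube,knob,rod] C=[hinge]

Answer: A hinge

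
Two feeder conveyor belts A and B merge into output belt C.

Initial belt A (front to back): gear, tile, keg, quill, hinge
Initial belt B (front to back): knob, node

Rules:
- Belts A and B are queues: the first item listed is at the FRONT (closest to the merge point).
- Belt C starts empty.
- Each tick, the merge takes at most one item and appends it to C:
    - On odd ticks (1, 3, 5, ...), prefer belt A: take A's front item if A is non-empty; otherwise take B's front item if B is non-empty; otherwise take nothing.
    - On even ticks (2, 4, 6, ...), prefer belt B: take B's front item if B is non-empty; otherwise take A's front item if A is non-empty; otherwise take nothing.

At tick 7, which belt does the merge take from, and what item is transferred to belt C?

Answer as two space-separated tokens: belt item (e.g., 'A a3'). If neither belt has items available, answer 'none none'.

Answer: A hinge

Derivation:
Tick 1: prefer A, take gear from A; A=[tile,keg,quill,hinge] B=[knob,node] C=[gear]
Tick 2: prefer B, take knob from B; A=[tile,keg,quill,hinge] B=[node] C=[gear,knob]
Tick 3: prefer A, take tile from A; A=[keg,quill,hinge] B=[node] C=[gear,knob,tile]
Tick 4: prefer B, take node from B; A=[keg,quill,hinge] B=[-] C=[gear,knob,tile,node]
Tick 5: prefer A, take keg from A; A=[quill,hinge] B=[-] C=[gear,knob,tile,node,keg]
Tick 6: prefer B, take quill from A; A=[hinge] B=[-] C=[gear,knob,tile,node,keg,quill]
Tick 7: prefer A, take hinge from A; A=[-] B=[-] C=[gear,knob,tile,node,keg,quill,hinge]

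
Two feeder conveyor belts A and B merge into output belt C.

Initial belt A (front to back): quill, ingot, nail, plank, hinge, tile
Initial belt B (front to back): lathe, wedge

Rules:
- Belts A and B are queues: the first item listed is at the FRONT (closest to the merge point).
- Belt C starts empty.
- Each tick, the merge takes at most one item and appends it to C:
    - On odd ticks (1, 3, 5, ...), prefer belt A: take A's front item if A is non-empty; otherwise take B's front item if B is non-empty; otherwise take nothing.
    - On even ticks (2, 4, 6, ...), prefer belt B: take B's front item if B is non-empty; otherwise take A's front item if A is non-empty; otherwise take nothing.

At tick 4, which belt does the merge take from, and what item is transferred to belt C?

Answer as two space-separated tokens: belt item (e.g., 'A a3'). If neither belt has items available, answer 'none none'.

Tick 1: prefer A, take quill from A; A=[ingot,nail,plank,hinge,tile] B=[lathe,wedge] C=[quill]
Tick 2: prefer B, take lathe from B; A=[ingot,nail,plank,hinge,tile] B=[wedge] C=[quill,lathe]
Tick 3: prefer A, take ingot from A; A=[nail,plank,hinge,tile] B=[wedge] C=[quill,lathe,ingot]
Tick 4: prefer B, take wedge from B; A=[nail,plank,hinge,tile] B=[-] C=[quill,lathe,ingot,wedge]

Answer: B wedge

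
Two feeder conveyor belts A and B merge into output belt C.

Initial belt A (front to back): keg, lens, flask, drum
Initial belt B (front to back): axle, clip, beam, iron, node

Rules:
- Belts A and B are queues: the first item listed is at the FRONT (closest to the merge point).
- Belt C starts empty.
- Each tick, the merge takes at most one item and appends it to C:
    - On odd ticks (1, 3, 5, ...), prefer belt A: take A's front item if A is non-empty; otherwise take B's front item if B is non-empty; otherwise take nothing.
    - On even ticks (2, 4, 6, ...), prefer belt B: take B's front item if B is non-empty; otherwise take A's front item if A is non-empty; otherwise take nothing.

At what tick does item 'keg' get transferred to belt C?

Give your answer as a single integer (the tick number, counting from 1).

Tick 1: prefer A, take keg from A; A=[lens,flask,drum] B=[axle,clip,beam,iron,node] C=[keg]

Answer: 1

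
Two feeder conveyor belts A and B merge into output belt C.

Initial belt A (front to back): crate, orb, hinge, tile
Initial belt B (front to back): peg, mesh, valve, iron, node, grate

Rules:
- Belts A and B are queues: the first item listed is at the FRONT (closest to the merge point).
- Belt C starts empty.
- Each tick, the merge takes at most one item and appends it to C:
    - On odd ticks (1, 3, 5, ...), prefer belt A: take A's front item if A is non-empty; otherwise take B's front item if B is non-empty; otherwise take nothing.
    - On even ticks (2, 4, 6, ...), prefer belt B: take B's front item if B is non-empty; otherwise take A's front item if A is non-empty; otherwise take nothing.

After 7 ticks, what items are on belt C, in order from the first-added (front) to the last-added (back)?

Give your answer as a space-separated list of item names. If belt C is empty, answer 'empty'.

Tick 1: prefer A, take crate from A; A=[orb,hinge,tile] B=[peg,mesh,valve,iron,node,grate] C=[crate]
Tick 2: prefer B, take peg from B; A=[orb,hinge,tile] B=[mesh,valve,iron,node,grate] C=[crate,peg]
Tick 3: prefer A, take orb from A; A=[hinge,tile] B=[mesh,valve,iron,node,grate] C=[crate,peg,orb]
Tick 4: prefer B, take mesh from B; A=[hinge,tile] B=[valve,iron,node,grate] C=[crate,peg,orb,mesh]
Tick 5: prefer A, take hinge from A; A=[tile] B=[valve,iron,node,grate] C=[crate,peg,orb,mesh,hinge]
Tick 6: prefer B, take valve from B; A=[tile] B=[iron,node,grate] C=[crate,peg,orb,mesh,hinge,valve]
Tick 7: prefer A, take tile from A; A=[-] B=[iron,node,grate] C=[crate,peg,orb,mesh,hinge,valve,tile]

Answer: crate peg orb mesh hinge valve tile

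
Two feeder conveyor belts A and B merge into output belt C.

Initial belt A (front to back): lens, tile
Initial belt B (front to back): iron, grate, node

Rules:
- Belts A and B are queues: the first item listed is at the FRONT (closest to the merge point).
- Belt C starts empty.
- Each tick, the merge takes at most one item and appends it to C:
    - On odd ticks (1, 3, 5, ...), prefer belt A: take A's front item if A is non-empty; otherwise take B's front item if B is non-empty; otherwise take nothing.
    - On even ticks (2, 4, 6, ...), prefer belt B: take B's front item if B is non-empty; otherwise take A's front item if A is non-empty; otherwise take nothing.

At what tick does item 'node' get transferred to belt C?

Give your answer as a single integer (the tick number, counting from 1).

Tick 1: prefer A, take lens from A; A=[tile] B=[iron,grate,node] C=[lens]
Tick 2: prefer B, take iron from B; A=[tile] B=[grate,node] C=[lens,iron]
Tick 3: prefer A, take tile from A; A=[-] B=[grate,node] C=[lens,iron,tile]
Tick 4: prefer B, take grate from B; A=[-] B=[node] C=[lens,iron,tile,grate]
Tick 5: prefer A, take node from B; A=[-] B=[-] C=[lens,iron,tile,grate,node]

Answer: 5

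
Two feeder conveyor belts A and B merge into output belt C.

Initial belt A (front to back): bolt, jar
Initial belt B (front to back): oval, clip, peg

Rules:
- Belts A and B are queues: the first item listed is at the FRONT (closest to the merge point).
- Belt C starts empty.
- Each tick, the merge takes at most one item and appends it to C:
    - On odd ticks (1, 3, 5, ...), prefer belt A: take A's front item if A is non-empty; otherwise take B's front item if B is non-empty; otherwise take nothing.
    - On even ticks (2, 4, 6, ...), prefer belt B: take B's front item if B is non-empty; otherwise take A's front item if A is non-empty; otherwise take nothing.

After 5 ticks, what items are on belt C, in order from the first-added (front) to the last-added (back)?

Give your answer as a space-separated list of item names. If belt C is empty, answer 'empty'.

Answer: bolt oval jar clip peg

Derivation:
Tick 1: prefer A, take bolt from A; A=[jar] B=[oval,clip,peg] C=[bolt]
Tick 2: prefer B, take oval from B; A=[jar] B=[clip,peg] C=[bolt,oval]
Tick 3: prefer A, take jar from A; A=[-] B=[clip,peg] C=[bolt,oval,jar]
Tick 4: prefer B, take clip from B; A=[-] B=[peg] C=[bolt,oval,jar,clip]
Tick 5: prefer A, take peg from B; A=[-] B=[-] C=[bolt,oval,jar,clip,peg]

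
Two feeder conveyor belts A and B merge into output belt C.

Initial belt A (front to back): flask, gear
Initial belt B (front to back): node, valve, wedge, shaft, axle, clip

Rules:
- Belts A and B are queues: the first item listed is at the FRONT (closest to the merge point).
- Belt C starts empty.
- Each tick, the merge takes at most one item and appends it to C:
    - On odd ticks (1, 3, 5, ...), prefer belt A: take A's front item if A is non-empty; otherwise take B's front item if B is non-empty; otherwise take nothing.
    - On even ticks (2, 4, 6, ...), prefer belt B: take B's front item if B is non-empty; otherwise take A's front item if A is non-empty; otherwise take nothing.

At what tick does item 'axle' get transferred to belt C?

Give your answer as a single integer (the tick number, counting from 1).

Tick 1: prefer A, take flask from A; A=[gear] B=[node,valve,wedge,shaft,axle,clip] C=[flask]
Tick 2: prefer B, take node from B; A=[gear] B=[valve,wedge,shaft,axle,clip] C=[flask,node]
Tick 3: prefer A, take gear from A; A=[-] B=[valve,wedge,shaft,axle,clip] C=[flask,node,gear]
Tick 4: prefer B, take valve from B; A=[-] B=[wedge,shaft,axle,clip] C=[flask,node,gear,valve]
Tick 5: prefer A, take wedge from B; A=[-] B=[shaft,axle,clip] C=[flask,node,gear,valve,wedge]
Tick 6: prefer B, take shaft from B; A=[-] B=[axle,clip] C=[flask,node,gear,valve,wedge,shaft]
Tick 7: prefer A, take axle from B; A=[-] B=[clip] C=[flask,node,gear,valve,wedge,shaft,axle]

Answer: 7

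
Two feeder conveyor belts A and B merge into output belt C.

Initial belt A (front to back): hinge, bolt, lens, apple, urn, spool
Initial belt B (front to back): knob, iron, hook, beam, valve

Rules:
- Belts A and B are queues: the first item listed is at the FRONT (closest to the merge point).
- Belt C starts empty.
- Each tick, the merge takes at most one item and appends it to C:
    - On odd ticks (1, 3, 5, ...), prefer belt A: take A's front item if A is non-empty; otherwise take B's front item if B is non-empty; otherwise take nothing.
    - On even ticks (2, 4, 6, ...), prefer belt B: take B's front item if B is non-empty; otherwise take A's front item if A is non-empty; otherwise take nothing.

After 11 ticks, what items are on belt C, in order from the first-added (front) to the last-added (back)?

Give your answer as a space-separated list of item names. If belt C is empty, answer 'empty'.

Answer: hinge knob bolt iron lens hook apple beam urn valve spool

Derivation:
Tick 1: prefer A, take hinge from A; A=[bolt,lens,apple,urn,spool] B=[knob,iron,hook,beam,valve] C=[hinge]
Tick 2: prefer B, take knob from B; A=[bolt,lens,apple,urn,spool] B=[iron,hook,beam,valve] C=[hinge,knob]
Tick 3: prefer A, take bolt from A; A=[lens,apple,urn,spool] B=[iron,hook,beam,valve] C=[hinge,knob,bolt]
Tick 4: prefer B, take iron from B; A=[lens,apple,urn,spool] B=[hook,beam,valve] C=[hinge,knob,bolt,iron]
Tick 5: prefer A, take lens from A; A=[apple,urn,spool] B=[hook,beam,valve] C=[hinge,knob,bolt,iron,lens]
Tick 6: prefer B, take hook from B; A=[apple,urn,spool] B=[beam,valve] C=[hinge,knob,bolt,iron,lens,hook]
Tick 7: prefer A, take apple from A; A=[urn,spool] B=[beam,valve] C=[hinge,knob,bolt,iron,lens,hook,apple]
Tick 8: prefer B, take beam from B; A=[urn,spool] B=[valve] C=[hinge,knob,bolt,iron,lens,hook,apple,beam]
Tick 9: prefer A, take urn from A; A=[spool] B=[valve] C=[hinge,knob,bolt,iron,lens,hook,apple,beam,urn]
Tick 10: prefer B, take valve from B; A=[spool] B=[-] C=[hinge,knob,bolt,iron,lens,hook,apple,beam,urn,valve]
Tick 11: prefer A, take spool from A; A=[-] B=[-] C=[hinge,knob,bolt,iron,lens,hook,apple,beam,urn,valve,spool]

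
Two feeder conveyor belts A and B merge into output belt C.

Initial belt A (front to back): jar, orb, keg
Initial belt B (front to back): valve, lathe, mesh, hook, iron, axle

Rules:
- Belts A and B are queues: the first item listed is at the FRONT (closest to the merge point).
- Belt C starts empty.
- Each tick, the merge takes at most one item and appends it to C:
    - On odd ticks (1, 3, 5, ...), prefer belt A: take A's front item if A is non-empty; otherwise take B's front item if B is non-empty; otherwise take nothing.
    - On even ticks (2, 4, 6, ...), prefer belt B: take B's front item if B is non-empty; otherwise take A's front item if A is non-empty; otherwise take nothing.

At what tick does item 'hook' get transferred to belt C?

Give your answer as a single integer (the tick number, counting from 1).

Answer: 7

Derivation:
Tick 1: prefer A, take jar from A; A=[orb,keg] B=[valve,lathe,mesh,hook,iron,axle] C=[jar]
Tick 2: prefer B, take valve from B; A=[orb,keg] B=[lathe,mesh,hook,iron,axle] C=[jar,valve]
Tick 3: prefer A, take orb from A; A=[keg] B=[lathe,mesh,hook,iron,axle] C=[jar,valve,orb]
Tick 4: prefer B, take lathe from B; A=[keg] B=[mesh,hook,iron,axle] C=[jar,valve,orb,lathe]
Tick 5: prefer A, take keg from A; A=[-] B=[mesh,hook,iron,axle] C=[jar,valve,orb,lathe,keg]
Tick 6: prefer B, take mesh from B; A=[-] B=[hook,iron,axle] C=[jar,valve,orb,lathe,keg,mesh]
Tick 7: prefer A, take hook from B; A=[-] B=[iron,axle] C=[jar,valve,orb,lathe,keg,mesh,hook]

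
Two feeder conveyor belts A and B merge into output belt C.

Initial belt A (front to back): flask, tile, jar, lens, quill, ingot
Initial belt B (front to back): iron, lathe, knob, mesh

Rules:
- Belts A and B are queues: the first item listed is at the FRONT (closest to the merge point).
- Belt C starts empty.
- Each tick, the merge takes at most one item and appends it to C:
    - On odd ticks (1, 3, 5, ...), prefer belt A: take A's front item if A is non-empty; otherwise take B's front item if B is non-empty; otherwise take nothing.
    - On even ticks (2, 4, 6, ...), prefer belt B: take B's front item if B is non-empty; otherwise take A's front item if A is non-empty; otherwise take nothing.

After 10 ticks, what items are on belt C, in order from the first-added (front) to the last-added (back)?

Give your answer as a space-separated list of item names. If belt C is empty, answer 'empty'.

Answer: flask iron tile lathe jar knob lens mesh quill ingot

Derivation:
Tick 1: prefer A, take flask from A; A=[tile,jar,lens,quill,ingot] B=[iron,lathe,knob,mesh] C=[flask]
Tick 2: prefer B, take iron from B; A=[tile,jar,lens,quill,ingot] B=[lathe,knob,mesh] C=[flask,iron]
Tick 3: prefer A, take tile from A; A=[jar,lens,quill,ingot] B=[lathe,knob,mesh] C=[flask,iron,tile]
Tick 4: prefer B, take lathe from B; A=[jar,lens,quill,ingot] B=[knob,mesh] C=[flask,iron,tile,lathe]
Tick 5: prefer A, take jar from A; A=[lens,quill,ingot] B=[knob,mesh] C=[flask,iron,tile,lathe,jar]
Tick 6: prefer B, take knob from B; A=[lens,quill,ingot] B=[mesh] C=[flask,iron,tile,lathe,jar,knob]
Tick 7: prefer A, take lens from A; A=[quill,ingot] B=[mesh] C=[flask,iron,tile,lathe,jar,knob,lens]
Tick 8: prefer B, take mesh from B; A=[quill,ingot] B=[-] C=[flask,iron,tile,lathe,jar,knob,lens,mesh]
Tick 9: prefer A, take quill from A; A=[ingot] B=[-] C=[flask,iron,tile,lathe,jar,knob,lens,mesh,quill]
Tick 10: prefer B, take ingot from A; A=[-] B=[-] C=[flask,iron,tile,lathe,jar,knob,lens,mesh,quill,ingot]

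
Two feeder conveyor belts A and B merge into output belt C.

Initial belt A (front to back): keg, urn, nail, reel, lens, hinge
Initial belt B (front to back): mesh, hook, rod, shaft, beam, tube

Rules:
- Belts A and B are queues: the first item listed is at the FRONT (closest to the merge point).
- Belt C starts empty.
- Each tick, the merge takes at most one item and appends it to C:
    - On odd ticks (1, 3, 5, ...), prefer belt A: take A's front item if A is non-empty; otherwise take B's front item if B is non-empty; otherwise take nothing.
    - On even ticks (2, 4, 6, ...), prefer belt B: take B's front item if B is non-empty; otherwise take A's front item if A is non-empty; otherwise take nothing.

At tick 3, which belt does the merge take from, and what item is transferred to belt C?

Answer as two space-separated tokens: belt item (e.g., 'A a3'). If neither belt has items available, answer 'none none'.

Tick 1: prefer A, take keg from A; A=[urn,nail,reel,lens,hinge] B=[mesh,hook,rod,shaft,beam,tube] C=[keg]
Tick 2: prefer B, take mesh from B; A=[urn,nail,reel,lens,hinge] B=[hook,rod,shaft,beam,tube] C=[keg,mesh]
Tick 3: prefer A, take urn from A; A=[nail,reel,lens,hinge] B=[hook,rod,shaft,beam,tube] C=[keg,mesh,urn]

Answer: A urn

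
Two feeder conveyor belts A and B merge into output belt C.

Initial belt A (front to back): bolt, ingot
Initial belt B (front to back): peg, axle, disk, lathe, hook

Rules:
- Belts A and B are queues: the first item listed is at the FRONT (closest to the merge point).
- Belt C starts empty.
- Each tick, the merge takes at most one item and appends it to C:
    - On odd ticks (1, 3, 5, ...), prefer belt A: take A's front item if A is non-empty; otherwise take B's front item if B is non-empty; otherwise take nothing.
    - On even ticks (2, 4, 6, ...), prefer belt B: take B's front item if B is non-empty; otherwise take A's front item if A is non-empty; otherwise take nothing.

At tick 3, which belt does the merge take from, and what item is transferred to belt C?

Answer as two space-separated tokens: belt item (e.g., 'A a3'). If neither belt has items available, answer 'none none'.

Answer: A ingot

Derivation:
Tick 1: prefer A, take bolt from A; A=[ingot] B=[peg,axle,disk,lathe,hook] C=[bolt]
Tick 2: prefer B, take peg from B; A=[ingot] B=[axle,disk,lathe,hook] C=[bolt,peg]
Tick 3: prefer A, take ingot from A; A=[-] B=[axle,disk,lathe,hook] C=[bolt,peg,ingot]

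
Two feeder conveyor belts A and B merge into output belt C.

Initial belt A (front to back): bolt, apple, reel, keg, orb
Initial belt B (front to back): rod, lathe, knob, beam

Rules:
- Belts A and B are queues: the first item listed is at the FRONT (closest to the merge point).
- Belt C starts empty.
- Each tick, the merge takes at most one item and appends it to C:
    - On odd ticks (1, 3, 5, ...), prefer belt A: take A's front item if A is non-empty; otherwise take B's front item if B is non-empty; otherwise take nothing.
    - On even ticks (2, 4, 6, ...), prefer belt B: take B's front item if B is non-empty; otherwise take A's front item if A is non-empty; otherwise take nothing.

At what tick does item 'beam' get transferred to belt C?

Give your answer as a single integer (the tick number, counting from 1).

Tick 1: prefer A, take bolt from A; A=[apple,reel,keg,orb] B=[rod,lathe,knob,beam] C=[bolt]
Tick 2: prefer B, take rod from B; A=[apple,reel,keg,orb] B=[lathe,knob,beam] C=[bolt,rod]
Tick 3: prefer A, take apple from A; A=[reel,keg,orb] B=[lathe,knob,beam] C=[bolt,rod,apple]
Tick 4: prefer B, take lathe from B; A=[reel,keg,orb] B=[knob,beam] C=[bolt,rod,apple,lathe]
Tick 5: prefer A, take reel from A; A=[keg,orb] B=[knob,beam] C=[bolt,rod,apple,lathe,reel]
Tick 6: prefer B, take knob from B; A=[keg,orb] B=[beam] C=[bolt,rod,apple,lathe,reel,knob]
Tick 7: prefer A, take keg from A; A=[orb] B=[beam] C=[bolt,rod,apple,lathe,reel,knob,keg]
Tick 8: prefer B, take beam from B; A=[orb] B=[-] C=[bolt,rod,apple,lathe,reel,knob,keg,beam]

Answer: 8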